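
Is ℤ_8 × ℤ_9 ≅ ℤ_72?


Comparing ℤ_8 × ℤ_9 and ℤ_72:
gcd(8,9) = 1, so ℤ_8 × ℤ_9 ≅ ℤ_72 (CRT)

Yes, ℤ_8 × ℤ_9 ≅ ℤ_72


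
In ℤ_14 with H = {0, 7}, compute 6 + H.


6 + H = {6 + h (mod 14) : h ∈ H}
6+0=6, 6+7=13

6 + H = {6, 13}


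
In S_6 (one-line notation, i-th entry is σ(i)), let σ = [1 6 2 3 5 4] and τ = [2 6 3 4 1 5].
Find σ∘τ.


σ∘τ: apply τ first, then σ
1 →τ 2 →σ 6
2 →τ 6 →σ 4
3 →τ 3 →σ 2
4 →τ 4 →σ 3
5 →τ 1 →σ 1
6 →τ 5 →σ 5

σ∘τ = [6 4 2 3 1 5]


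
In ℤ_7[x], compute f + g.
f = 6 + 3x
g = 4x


Add coefficients mod 7:
x^0: 6 + 0 = 6 (mod 7)
x^1: 3 + 4 = 0 (mod 7)
Result: 6

f + g = 6


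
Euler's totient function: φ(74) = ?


Factor n: 74 = 2 × 37
φ(n) = n · ∏(1 - 1/p) over distinct primes p | n
φ(74) = 74 · (1 - 1/2) · (1 - 1/37) = 36

φ(74) = 36


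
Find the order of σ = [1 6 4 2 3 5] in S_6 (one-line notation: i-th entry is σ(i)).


Cycle decomposition: (2 6 5 3 4)
Cycle lengths: 5
Order = lcm(5) = 5

ord(σ) = 5


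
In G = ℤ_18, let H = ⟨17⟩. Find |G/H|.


|⟨17⟩| = n / gcd(17, 18) = 18 / 1 = 18
H is normal (ℤ_18 is abelian).
|G/H| = |G| / |H| = 18 / 18 = 1

|G/H| = 1


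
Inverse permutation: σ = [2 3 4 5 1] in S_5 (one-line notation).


To find σ⁻¹, swap domain and range:
σ(1) = 2 → σ⁻¹(2) = 1
σ(2) = 3 → σ⁻¹(3) = 2
σ(3) = 4 → σ⁻¹(4) = 3
σ(4) = 5 → σ⁻¹(5) = 4
σ(5) = 1 → σ⁻¹(1) = 5

σ⁻¹ = [5 1 2 3 4]


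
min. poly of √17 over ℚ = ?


√17 satisfies x² - 17 = 0, irreducible over ℚ since 17 is squarefree

Minimal polynomial: x² - 17


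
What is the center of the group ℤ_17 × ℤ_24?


Z(G) = {g ∈ G | gx = xg for all x ∈ G}
Direct product of abelian groups is abelian, so Z(G) = G

Z(ℤ_17 × ℤ_24) = ℤ_17 × ℤ_24


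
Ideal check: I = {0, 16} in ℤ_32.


Check ideal conditions for I = {0, 16} in ℤ_32:
(1) I is an additive subgroup? Yes
(2) For r ∈ ℤ_32 and a ∈ I: r·a ∈ I? Yes

Yes, I is an ideal of ℤ_32


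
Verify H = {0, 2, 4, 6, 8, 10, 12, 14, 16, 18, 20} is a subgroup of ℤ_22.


Subgroup test for H = {0, 2, 4, 6, 8, 10, 12, 14, 16, 18, 20} in (ℤ_22, +):
(1) 0 ∈ H? Yes
(2) Closure: for all a,b ∈ H, (a+b) mod 22 ∈ H? Yes
(3) Inverses: for all a ∈ H, -a mod 22 ∈ H? Yes

Yes, H is a subgroup of ℤ_22


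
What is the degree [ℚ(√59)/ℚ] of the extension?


√59 has minimal polynomial x² - 59 (irreducible over ℚ since 59 is squarefree)

[ℚ(√59)/ℚ] = 2


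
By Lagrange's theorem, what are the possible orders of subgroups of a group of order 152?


Lagrange's theorem: |H| divides |G|
|G| = 152
Divisors of 152: 1, 2, 4, 8, 19, 38, 76, 152

Possible subgroup orders: {1, 2, 4, 8, 19, 38, 76, 152}


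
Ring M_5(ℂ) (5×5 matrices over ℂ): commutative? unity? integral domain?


Matrix multiplication is non-commutative for n ≥ 2; the identity matrix I is the unity; singular matrices give zero divisors, so not an integral domain
Commutative: No
Integral domain: No
Has unity: Yes

M_5(ℂ) (5×5 matrices over ℂ): Commutative=No, Unity=Yes


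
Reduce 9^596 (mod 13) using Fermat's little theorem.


Fermat's little theorem: if p is prime and gcd(a,p)=1, then a^(p-1) ≡ 1 (mod p)
p = 13 is prime, gcd(9,13) = 1
Reduce exponent: 596 mod 12 = 8
So 9^596 ≡ 9^8 (mod 13)
9^8 mod 13 = 3

9^596 ≡ 3 (mod 13)


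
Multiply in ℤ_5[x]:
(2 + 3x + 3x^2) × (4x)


Expand and collect like terms; reduce coefficients mod 5:
x^0: 2·0 = 0 ≡ 0 (mod 5)
x^1: 2·4 + 3·0 = 8 ≡ 3 (mod 5)
x^2: 3·4 + 3·0 = 12 ≡ 2 (mod 5)
x^3: 3·4 = 12 ≡ 2 (mod 5)
Result: 3x + 2x^2 + 2x^3

f · g = 3x + 2x^2 + 2x^3


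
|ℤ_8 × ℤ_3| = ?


|A × B| = |A| · |B|
|ℤ_8 × ℤ_3| = 8 × 3 = 24

|ℤ_8 × ℤ_3| = 24


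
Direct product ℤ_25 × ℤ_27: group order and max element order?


|ℤ_25 × ℤ_27| = 25 × 27 = 675
Max element order = lcm(25,27) = 675
Cyclic? Yes (gcd=1)

|ℤ_25×ℤ_27| = 675, max element order = 675


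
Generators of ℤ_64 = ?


g generates ℤ_n iff gcd(g,n) = 1
Prime factors of 64: 2
Generators are g ∈ {1,...,63} not divisible by any of these primes.
Generators: {1, 3, 5, 7, 9, 11, 13, 15, 17, 19, 21, 23, 25, 27, 29, 31, 33, 35, 37, 39, 41, 43, 45, 47, 49, 51, 53, 55, 57, 59, 61, 63}
Number of generators = φ(64) = 32

Generators of ℤ_64 = {1, 3, 5, 7, 9, 11, 13, 15, 17, 19, 21, 23, 25, 27, 29, 31, 33, 35, 37, 39, 41, 43, 45, 47, 49, 51, 53, 55, 57, 59, 61, 63}


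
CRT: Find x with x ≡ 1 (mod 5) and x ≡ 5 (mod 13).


m₁ = 5, m₂ = 13, gcd = 1, so CRT applies. M = m₁·m₂ = 65
Let M₁ = M/m₁ = 13, M₂ = M/m₂ = 5
Find y₁ ≡ M₁⁻¹ (mod m₁): 13⁻¹ ≡ 2 (mod 5)
Find y₂ ≡ M₂⁻¹ (mod m₂): 5⁻¹ ≡ 8 (mod 13)
x = a₁·M₁·y₁ + a₂·M₂·y₂ = 1·13·2 + 5·5·8 = 226
Reduce mod 65: x ≡ 31
Check: 31 mod 5 = 1 ✓, 31 mod 13 = 5 ✓

x ≡ 31 (mod 65)


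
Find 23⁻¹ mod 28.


Use the extended Euclidean algorithm to write 1 = 23·s + 28·t; then s mod 28 is the inverse.
Euclidean algorithm:
  23 = 0·28 + 23
  28 = 1·23 + 5
  23 = 4·5 + 3
  5 = 1·3 + 2
  3 = 1·2 + 1
  2 = 2·1 + 0
gcd(23,28) = 1
Back-substitution gives: 23·(11) + 28·(-9) = 1
So 23⁻¹ ≡ 11 ≡ 11 (mod 28)
Check: 23 × 11 = 253 ≡ 1 (mod 28) ✓

23⁻¹ ≡ 11 (mod 28)


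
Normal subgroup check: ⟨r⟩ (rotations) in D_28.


H = ⟨r⟩ (rotations) in D_28
The rotation subgroup ⟨r⟩ has index 2 in D_28, so it is normal

Yes, normal subgroup


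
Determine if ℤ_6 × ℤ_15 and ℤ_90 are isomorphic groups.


Comparing ℤ_6 × ℤ_15 and ℤ_90:
gcd(6,15) = 3 ≠ 1. Max element order in ℤ_6×ℤ_15 is lcm(6,15) = 30 < 90, so it has no element of order 90

No, ℤ_6 × ℤ_15 ≇ ℤ_90


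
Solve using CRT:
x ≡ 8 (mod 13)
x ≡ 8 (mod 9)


m₁ = 13, m₂ = 9, gcd = 1, so CRT applies. M = m₁·m₂ = 117
Let M₁ = M/m₁ = 9, M₂ = M/m₂ = 13
Find y₁ ≡ M₁⁻¹ (mod m₁): 9⁻¹ ≡ 3 (mod 13)
Find y₂ ≡ M₂⁻¹ (mod m₂): 13⁻¹ ≡ 7 (mod 9)
x = a₁·M₁·y₁ + a₂·M₂·y₂ = 8·9·3 + 8·13·7 = 944
Reduce mod 117: x ≡ 8
Check: 8 mod 13 = 8 ✓, 8 mod 9 = 8 ✓

x ≡ 8 (mod 117)


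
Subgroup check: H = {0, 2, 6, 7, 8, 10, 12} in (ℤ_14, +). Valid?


Subgroup test for H = {0, 2, 6, 7, 8, 10, 12} in (ℤ_14, +):
(1) 0 ∈ H? Yes
(2) Closure: for all a,b ∈ H, (a+b) mod 14 ∈ H? No  [counterexample: 2 + 2 = 4 ∉ H]
(3) Inverses: for all a ∈ H, -a mod 14 ∈ H? No

No, H is not a subgroup of ℤ_14


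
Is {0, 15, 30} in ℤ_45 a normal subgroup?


H = {0, 15, 30} in ℤ_45
ℤ_45 is abelian; every subgroup of an abelian group is normal

Yes, normal subgroup


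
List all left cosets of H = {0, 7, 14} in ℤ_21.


H = {0, 7, 14}, |H| = 3
Number of cosets = |G|/|H| = 21/3 = 7
0 + H = {0, 7, 14}
1 + H = {1, 8, 15}
2 + H = {2, 9, 16}
3 + H = {3, 10, 17}
4 + H = {4, 11, 18}
5 + H = {5, 12, 19}
6 + H = {6, 13, 20}

Cosets: 0+H={0,7,14}; 1+H={1,8,15}; 2+H={2,9,16}; 3+H={3,10,17}; 4+H={4,11,18}; 5+H={5,12,19}; 6+H={6,13,20}


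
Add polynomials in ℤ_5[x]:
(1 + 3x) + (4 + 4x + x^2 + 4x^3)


Add coefficients mod 5:
x^0: 1 + 4 = 0 (mod 5)
x^1: 3 + 4 = 2 (mod 5)
x^2: 0 + 1 = 1 (mod 5)
x^3: 0 + 4 = 4 (mod 5)
Result: 2x + x^2 + 4x^3

f + g = 2x + x^2 + 4x^3


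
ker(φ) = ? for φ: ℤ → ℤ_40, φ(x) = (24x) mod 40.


Kernel = preimage of identity
ker(φ) = {x ∈ ℤ : 24x ≡ 0 (mod 40)}. gcd(24,40) = 8, so 24x ≡ 0 (mod 40) ⟺ x ≡ 0 (mod 40/8 = 5). Hence ker(φ) = 5ℤ

ker(φ) = 5ℤ


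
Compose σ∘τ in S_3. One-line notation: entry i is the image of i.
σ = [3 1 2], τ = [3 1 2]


σ∘τ: apply τ first, then σ
1 →τ 3 →σ 2
2 →τ 1 →σ 3
3 →τ 2 →σ 1

σ∘τ = [2 3 1]


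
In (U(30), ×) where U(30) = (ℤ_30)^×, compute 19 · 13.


Operation: multiplication mod 30
19 · 13 = (a × b) mod 30 with a = 19, b = 13

19 · 13 = 7


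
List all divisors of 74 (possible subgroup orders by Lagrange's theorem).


Lagrange's theorem: |H| divides |G|
|G| = 74
Divisors of 74: 1, 2, 37, 74

Possible subgroup orders: {1, 2, 37, 74}


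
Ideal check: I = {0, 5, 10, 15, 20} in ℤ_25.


Check ideal conditions for I = {0, 5, 10, 15, 20} in ℤ_25:
(1) I is an additive subgroup? Yes
(2) For r ∈ ℤ_25 and a ∈ I: r·a ∈ I? Yes

Yes, I is an ideal of ℤ_25


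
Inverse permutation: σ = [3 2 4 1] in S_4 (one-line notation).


To find σ⁻¹, swap domain and range:
σ(1) = 3 → σ⁻¹(3) = 1
σ(2) = 2 → σ⁻¹(2) = 2
σ(3) = 4 → σ⁻¹(4) = 3
σ(4) = 1 → σ⁻¹(1) = 4

σ⁻¹ = [4 2 1 3]


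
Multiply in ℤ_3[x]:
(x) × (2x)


Expand and collect like terms; reduce coefficients mod 3:
x^0: 0·0 = 0 ≡ 0 (mod 3)
x^1: 0·2 + 1·0 = 0 ≡ 0 (mod 3)
x^2: 1·2 = 2 ≡ 2 (mod 3)
Result: 2x^2

f · g = 2x^2


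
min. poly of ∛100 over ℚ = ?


∛100 satisfies x³ - 100 = 0, irreducible over ℚ (no rational root; 100 is not a perfect cube)

Minimal polynomial: x³ - 100


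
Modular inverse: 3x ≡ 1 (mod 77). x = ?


Use the extended Euclidean algorithm to write 1 = 3·s + 77·t; then s mod 77 is the inverse.
Euclidean algorithm:
  3 = 0·77 + 3
  77 = 25·3 + 2
  3 = 1·2 + 1
  2 = 2·1 + 0
gcd(3,77) = 1
Back-substitution gives: 3·(26) + 77·(-1) = 1
So 3⁻¹ ≡ 26 ≡ 26 (mod 77)
Check: 3 × 26 = 78 ≡ 1 (mod 77) ✓

3⁻¹ ≡ 26 (mod 77)


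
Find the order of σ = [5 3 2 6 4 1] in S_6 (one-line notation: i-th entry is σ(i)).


Cycle decomposition: (1 5 4 6) (2 3)
Cycle lengths: 4, 2
Order = lcm(4, 2) = 4

ord(σ) = 4


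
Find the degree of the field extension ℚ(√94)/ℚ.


√94 has minimal polynomial x² - 94 (irreducible over ℚ since 94 is squarefree)

[ℚ(√94)/ℚ] = 2


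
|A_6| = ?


|A_n| = n!/2 (even permutations)
|A_6| = 6!/2 = 720/2 = 360

|A_6| = 360


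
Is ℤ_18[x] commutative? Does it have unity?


ℤ_18 has zero divisors (2·9 ≡ 0), and these lift to constant zero divisors in ℤ_18[x]; so not an integral domain
Commutative: Yes
Integral domain: No
Has unity: Yes

ℤ_18[x]: Commutative=Yes, Unity=Yes


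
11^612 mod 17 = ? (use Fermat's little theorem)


Fermat's little theorem: if p is prime and gcd(a,p)=1, then a^(p-1) ≡ 1 (mod p)
p = 17 is prime, gcd(11,17) = 1
Reduce exponent: 612 mod 16 = 4
So 11^612 ≡ 11^4 (mod 17)
11^4 mod 17 = 4

11^612 ≡ 4 (mod 17)


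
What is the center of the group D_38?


Z(G) = {g ∈ G | gx = xg for all x ∈ G}
For even n, Z(D_n) = {e, r^(n/2)}: the 180° rotation r^19 commutes with every reflection and rotation

Z(D_38) = {e, r^19}


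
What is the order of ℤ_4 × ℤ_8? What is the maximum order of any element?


|ℤ_4 × ℤ_8| = 4 × 8 = 32
Max element order = lcm(4,8) = 8
Cyclic? No (gcd=4)

|ℤ_4×ℤ_8| = 32, max element order = 8


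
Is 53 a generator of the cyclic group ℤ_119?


g generates ℤ_n iff gcd(g, n) = 1
gcd(53, 119) = 1
Since gcd = 1, 53 is a generator.

Yes, 53 generates ℤ_119


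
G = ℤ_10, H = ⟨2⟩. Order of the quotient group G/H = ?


|⟨2⟩| = n / gcd(2, 10) = 10 / 2 = 5
H is normal (ℤ_10 is abelian).
|G/H| = |G| / |H| = 10 / 5 = 2

|G/H| = 2


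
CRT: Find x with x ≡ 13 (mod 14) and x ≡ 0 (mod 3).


m₁ = 14, m₂ = 3, gcd = 1, so CRT applies. M = m₁·m₂ = 42
Let M₁ = M/m₁ = 3, M₂ = M/m₂ = 14
Find y₁ ≡ M₁⁻¹ (mod m₁): 3⁻¹ ≡ 5 (mod 14)
Find y₂ ≡ M₂⁻¹ (mod m₂): 14⁻¹ ≡ 2 (mod 3)
x = a₁·M₁·y₁ + a₂·M₂·y₂ = 13·3·5 + 0·14·2 = 195
Reduce mod 42: x ≡ 27
Check: 27 mod 14 = 13 ✓, 27 mod 3 = 0 ✓

x ≡ 27 (mod 42)


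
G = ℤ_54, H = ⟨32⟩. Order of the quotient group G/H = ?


|⟨32⟩| = n / gcd(32, 54) = 54 / 2 = 27
H is normal (ℤ_54 is abelian).
|G/H| = |G| / |H| = 54 / 27 = 2

|G/H| = 2


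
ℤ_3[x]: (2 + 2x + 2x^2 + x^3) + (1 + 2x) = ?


Add coefficients mod 3:
x^0: 2 + 1 = 0 (mod 3)
x^1: 2 + 2 = 1 (mod 3)
x^2: 2 + 0 = 2 (mod 3)
x^3: 1 + 0 = 1 (mod 3)
Result: x + 2x^2 + x^3

f + g = x + 2x^2 + x^3


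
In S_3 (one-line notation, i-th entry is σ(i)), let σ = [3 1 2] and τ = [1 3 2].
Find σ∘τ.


σ∘τ: apply τ first, then σ
1 →τ 1 →σ 3
2 →τ 3 →σ 2
3 →τ 2 →σ 1

σ∘τ = [3 2 1]


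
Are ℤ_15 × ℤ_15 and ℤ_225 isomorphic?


Comparing ℤ_15 × ℤ_15 and ℤ_225:
gcd(15,15) = 15 ≠ 1. Max element order in ℤ_15×ℤ_15 is lcm(15,15) = 15 < 225, so it has no element of order 225

No, ℤ_15 × ℤ_15 ≇ ℤ_225


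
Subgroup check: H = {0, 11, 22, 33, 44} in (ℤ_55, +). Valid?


Subgroup test for H = {0, 11, 22, 33, 44} in (ℤ_55, +):
(1) 0 ∈ H? Yes
(2) Closure: for all a,b ∈ H, (a+b) mod 55 ∈ H? Yes
(3) Inverses: for all a ∈ H, -a mod 55 ∈ H? Yes

Yes, H is a subgroup of ℤ_55


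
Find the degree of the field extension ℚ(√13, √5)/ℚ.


[ℚ(√13,√5):ℚ] = [ℚ(√13,√5):ℚ(√13)]·[ℚ(√13):ℚ] = 2·2 = 4

[ℚ(√13, √5)/ℚ] = 4


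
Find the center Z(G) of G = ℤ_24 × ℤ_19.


Z(G) = {g ∈ G | gx = xg for all x ∈ G}
Direct product of abelian groups is abelian, so Z(G) = G

Z(ℤ_24 × ℤ_19) = ℤ_24 × ℤ_19


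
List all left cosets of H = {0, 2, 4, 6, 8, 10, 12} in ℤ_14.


H = {0, 2, 4, 6, 8, 10, 12}, |H| = 7
Number of cosets = |G|/|H| = 14/7 = 2
0 + H = {0, 2, 4, 6, 8, 10, 12}
1 + H = {1, 3, 5, 7, 9, 11, 13}

Cosets: 0+H={0,2,4,6,8,10,12}; 1+H={1,3,5,7,9,11,13}


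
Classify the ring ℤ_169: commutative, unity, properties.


ℤ_169 is a commutative ring with unity 1; 169 = 13×13 is composite, so 13·13 ≡ 0 gives zero divisors (not an integral domain)
Commutative: Yes
Integral domain: No
Has unity: Yes

ℤ_169: Commutative=Yes, Unity=Yes


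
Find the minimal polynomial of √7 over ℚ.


√7 satisfies x² - 7 = 0, irreducible over ℚ since 7 is squarefree

Minimal polynomial: x² - 7


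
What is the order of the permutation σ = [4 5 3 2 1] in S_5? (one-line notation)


Cycle decomposition: (1 4 2 5)
Cycle lengths: 4
Order = lcm(4) = 4

ord(σ) = 4


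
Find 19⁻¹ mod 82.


Use the extended Euclidean algorithm to write 1 = 19·s + 82·t; then s mod 82 is the inverse.
Euclidean algorithm:
  19 = 0·82 + 19
  82 = 4·19 + 6
  19 = 3·6 + 1
  6 = 6·1 + 0
gcd(19,82) = 1
Back-substitution gives: 19·(13) + 82·(-3) = 1
So 19⁻¹ ≡ 13 ≡ 13 (mod 82)
Check: 19 × 13 = 247 ≡ 1 (mod 82) ✓

19⁻¹ ≡ 13 (mod 82)


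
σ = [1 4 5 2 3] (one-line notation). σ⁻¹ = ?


To find σ⁻¹, swap domain and range:
σ(1) = 1 → σ⁻¹(1) = 1
σ(2) = 4 → σ⁻¹(4) = 2
σ(3) = 5 → σ⁻¹(5) = 3
σ(4) = 2 → σ⁻¹(2) = 4
σ(5) = 3 → σ⁻¹(3) = 5

σ⁻¹ = [1 4 5 2 3]


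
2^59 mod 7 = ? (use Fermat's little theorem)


Fermat's little theorem: if p is prime and gcd(a,p)=1, then a^(p-1) ≡ 1 (mod p)
p = 7 is prime, gcd(2,7) = 1
Reduce exponent: 59 mod 6 = 5
So 2^59 ≡ 2^5 (mod 7)
2^5 mod 7 = 4

2^59 ≡ 4 (mod 7)


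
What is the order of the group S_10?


|S_n| = n! (number of permutations of n symbols)
|S_10| = 10! = 3628800

|S_10| = 3628800


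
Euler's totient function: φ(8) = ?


φ(n) = count of k ∈ {1,...,n} with gcd(k,n)=1
Coprimes to 8: {1, 3, 5, 7}
Count: 4

φ(8) = 4


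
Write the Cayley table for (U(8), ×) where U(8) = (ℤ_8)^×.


Elements: {1, 3, 5, 7}
Operation: multiplication mod 8
Entry (a, b) = (a × b) mod 8

Cayley table:
  | 1 | 3 | 5 | 7
1 | 1 | 3 | 5 | 7
3 | 3 | 1 | 7 | 5
5 | 5 | 7 | 1 | 3
7 | 7 | 5 | 3 | 1


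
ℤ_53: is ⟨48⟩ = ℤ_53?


g generates ℤ_n iff gcd(g, n) = 1
gcd(48, 53) = 1
Since gcd = 1, 48 is a generator.

Yes, 48 generates ℤ_53


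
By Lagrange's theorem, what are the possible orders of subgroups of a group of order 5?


Lagrange's theorem: |H| divides |G|
|G| = 5
Divisors of 5: 1, 5

Possible subgroup orders: {1, 5}


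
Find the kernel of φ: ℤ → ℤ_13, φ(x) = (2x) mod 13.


Kernel = preimage of identity
ker(φ) = {x ∈ ℤ : 2x ≡ 0 (mod 13)}. gcd(2,13) = 1, so 2x ≡ 0 (mod 13) ⟺ x ≡ 0 (mod 13/1 = 13). Hence ker(φ) = 13ℤ

ker(φ) = 13ℤ


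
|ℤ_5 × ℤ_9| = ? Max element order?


|ℤ_5 × ℤ_9| = 5 × 9 = 45
Max element order = lcm(5,9) = 45
Cyclic? Yes (gcd=1)

|ℤ_5×ℤ_9| = 45, max element order = 45


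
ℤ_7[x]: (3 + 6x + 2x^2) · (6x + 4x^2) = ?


Expand and collect like terms; reduce coefficients mod 7:
x^0: 3·0 = 0 ≡ 0 (mod 7)
x^1: 3·6 + 6·0 = 18 ≡ 4 (mod 7)
x^2: 3·4 + 6·6 + 2·0 = 48 ≡ 6 (mod 7)
x^3: 6·4 + 2·6 = 36 ≡ 1 (mod 7)
x^4: 2·4 = 8 ≡ 1 (mod 7)
Result: 4x + 6x^2 + x^3 + x^4

f · g = 4x + 6x^2 + x^3 + x^4


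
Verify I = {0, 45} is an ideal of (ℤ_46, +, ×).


Check ideal conditions for I = {0, 45} in ℤ_46:
(1) I is an additive subgroup? No
(2) For r ∈ ℤ_46 and a ∈ I: r·a ∈ I? No  [counterexample: r=2, a=45, r·a mod 46 = 44 ∉ I]

No, I is not an ideal of ℤ_46


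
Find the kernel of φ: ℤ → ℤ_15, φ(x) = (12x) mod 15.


Kernel = preimage of identity
ker(φ) = {x ∈ ℤ : 12x ≡ 0 (mod 15)}. gcd(12,15) = 3, so 12x ≡ 0 (mod 15) ⟺ x ≡ 0 (mod 15/3 = 5). Hence ker(φ) = 5ℤ

ker(φ) = 5ℤ


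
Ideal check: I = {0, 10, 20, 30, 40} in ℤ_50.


Check ideal conditions for I = {0, 10, 20, 30, 40} in ℤ_50:
(1) I is an additive subgroup? Yes
(2) For r ∈ ℤ_50 and a ∈ I: r·a ∈ I? Yes

Yes, I is an ideal of ℤ_50


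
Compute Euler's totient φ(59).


Factor n: 59 = 59
φ(n) = n · ∏(1 - 1/p) over distinct primes p | n
φ(59) = 59 · (1 - 1/59) = 58

φ(59) = 58


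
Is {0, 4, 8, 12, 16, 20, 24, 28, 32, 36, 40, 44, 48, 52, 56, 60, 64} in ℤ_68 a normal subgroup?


H = {0, 4, 8, 12, 16, 20, 24, 28, 32, 36, 40, 44, 48, 52, 56, 60, 64} in ℤ_68
ℤ_68 is abelian; every subgroup of an abelian group is normal

Yes, normal subgroup


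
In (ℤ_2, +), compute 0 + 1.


Operation: addition mod 2
0 + 1 = (a + b) mod 2 with a = 0, b = 1

0 + 1 = 1


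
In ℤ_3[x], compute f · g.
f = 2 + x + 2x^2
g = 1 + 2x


Expand and collect like terms; reduce coefficients mod 3:
x^0: 2·1 = 2 ≡ 2 (mod 3)
x^1: 2·2 + 1·1 = 5 ≡ 2 (mod 3)
x^2: 1·2 + 2·1 = 4 ≡ 1 (mod 3)
x^3: 2·2 = 4 ≡ 1 (mod 3)
Result: 2 + 2x + x^2 + x^3

f · g = 2 + 2x + x^2 + x^3


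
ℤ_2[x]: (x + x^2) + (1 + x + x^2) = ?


Add coefficients mod 2:
x^0: 0 + 1 = 1 (mod 2)
x^1: 1 + 1 = 0 (mod 2)
x^2: 1 + 1 = 0 (mod 2)
Result: 1

f + g = 1


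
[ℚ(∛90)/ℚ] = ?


∛90 has minimal polynomial x³ - 90 (irreducible over ℚ since 90 is not a perfect cube)

[ℚ(∛90)/ℚ] = 3


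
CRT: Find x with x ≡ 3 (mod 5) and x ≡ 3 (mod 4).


m₁ = 5, m₂ = 4, gcd = 1, so CRT applies. M = m₁·m₂ = 20
Let M₁ = M/m₁ = 4, M₂ = M/m₂ = 5
Find y₁ ≡ M₁⁻¹ (mod m₁): 4⁻¹ ≡ 4 (mod 5)
Find y₂ ≡ M₂⁻¹ (mod m₂): 5⁻¹ ≡ 1 (mod 4)
x = a₁·M₁·y₁ + a₂·M₂·y₂ = 3·4·4 + 3·5·1 = 63
Reduce mod 20: x ≡ 3
Check: 3 mod 5 = 3 ✓, 3 mod 4 = 3 ✓

x ≡ 3 (mod 20)


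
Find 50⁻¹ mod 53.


Use the extended Euclidean algorithm to write 1 = 50·s + 53·t; then s mod 53 is the inverse.
Euclidean algorithm:
  50 = 0·53 + 50
  53 = 1·50 + 3
  50 = 16·3 + 2
  3 = 1·2 + 1
  2 = 2·1 + 0
gcd(50,53) = 1
Back-substitution gives: 50·(-18) + 53·(17) = 1
So 50⁻¹ ≡ -18 ≡ 35 (mod 53)
Check: 50 × 35 = 1750 ≡ 1 (mod 53) ✓

50⁻¹ ≡ 35 (mod 53)


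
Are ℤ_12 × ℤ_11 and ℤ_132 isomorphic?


Comparing ℤ_12 × ℤ_11 and ℤ_132:
gcd(12,11) = 1, so ℤ_12 × ℤ_11 ≅ ℤ_132 (CRT)

Yes, ℤ_12 × ℤ_11 ≅ ℤ_132


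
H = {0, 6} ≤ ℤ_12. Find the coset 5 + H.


5 + H = {5 + h (mod 12) : h ∈ H}
5+0=5, 5+6=11

5 + H = {5, 11}


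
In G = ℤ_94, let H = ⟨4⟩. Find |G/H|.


|⟨4⟩| = n / gcd(4, 94) = 94 / 2 = 47
H is normal (ℤ_94 is abelian).
|G/H| = |G| / |H| = 94 / 47 = 2

|G/H| = 2


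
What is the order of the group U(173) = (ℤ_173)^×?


U(n) is the group of units mod n; |U(n)| = φ(n)
|U(173)| = φ(173) = 172

|U(173) = (ℤ_173)^×| = 172


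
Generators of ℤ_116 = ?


g generates ℤ_n iff gcd(g,n) = 1
Prime factors of 116: 2, 29
Generators are g ∈ {1,...,115} not divisible by any of these primes.
Generators: {1, 3, 5, 7, 9, 11, 13, 15, 17, 19, 21, 23, 25, 27, 31, 33, 35, 37, 39, 41, 43, 45, 47, 49, 51, 53, 55, 57, 59, 61, 63, 65, 67, 69, 71, 73, 75, 77, 79, 81, 83, 85, 89, 91, 93, 95, 97, 99, 101, 103, 105, 107, 109, 111, 113, 115}
Number of generators = φ(116) = 56

Generators of ℤ_116 = {1, 3, 5, 7, 9, 11, 13, 15, 17, 19, 21, 23, 25, 27, 31, 33, 35, 37, 39, 41, 43, 45, 47, 49, 51, 53, 55, 57, 59, 61, 63, 65, 67, 69, 71, 73, 75, 77, 79, 81, 83, 85, 89, 91, 93, 95, 97, 99, 101, 103, 105, 107, 109, 111, 113, 115}


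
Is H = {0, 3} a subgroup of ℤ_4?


Subgroup test for H = {0, 3} in (ℤ_4, +):
(1) 0 ∈ H? Yes
(2) Closure: for all a,b ∈ H, (a+b) mod 4 ∈ H? No  [counterexample: 3 + 3 = 2 ∉ H]
(3) Inverses: for all a ∈ H, -a mod 4 ∈ H? No

No, H is not a subgroup of ℤ_4


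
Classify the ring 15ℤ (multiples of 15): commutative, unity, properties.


15ℤ is a commutative ring under +,× but has no multiplicative identity (1 ∉ 15ℤ); it has no zero divisors, but without unity it is not an integral domain
Commutative: Yes
Integral domain: No
Has unity: No

15ℤ (multiples of 15): Commutative=Yes, Unity=No


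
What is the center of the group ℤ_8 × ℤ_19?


Z(G) = {g ∈ G | gx = xg for all x ∈ G}
Direct product of abelian groups is abelian, so Z(G) = G

Z(ℤ_8 × ℤ_19) = ℤ_8 × ℤ_19


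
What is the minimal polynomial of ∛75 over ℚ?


∛75 satisfies x³ - 75 = 0, irreducible over ℚ (no rational root; 75 is not a perfect cube)

Minimal polynomial: x³ - 75


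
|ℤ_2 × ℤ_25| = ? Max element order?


|ℤ_2 × ℤ_25| = 2 × 25 = 50
Max element order = lcm(2,25) = 50
Cyclic? Yes (gcd=1)

|ℤ_2×ℤ_25| = 50, max element order = 50


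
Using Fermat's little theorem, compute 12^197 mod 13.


Fermat's little theorem: if p is prime and gcd(a,p)=1, then a^(p-1) ≡ 1 (mod p)
p = 13 is prime, gcd(12,13) = 1
Reduce exponent: 197 mod 12 = 5
So 12^197 ≡ 12^5 (mod 13)
12^5 mod 13 = 12

12^197 ≡ 12 (mod 13)


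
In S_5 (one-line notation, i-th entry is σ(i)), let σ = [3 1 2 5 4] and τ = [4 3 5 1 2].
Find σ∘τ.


σ∘τ: apply τ first, then σ
1 →τ 4 →σ 5
2 →τ 3 →σ 2
3 →τ 5 →σ 4
4 →τ 1 →σ 3
5 →τ 2 →σ 1

σ∘τ = [5 2 4 3 1]


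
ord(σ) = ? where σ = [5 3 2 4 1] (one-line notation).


Cycle decomposition: (1 5) (2 3)
Cycle lengths: 2, 2
Order = lcm(2, 2) = 2

ord(σ) = 2


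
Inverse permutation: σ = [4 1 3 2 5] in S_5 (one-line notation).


To find σ⁻¹, swap domain and range:
σ(1) = 4 → σ⁻¹(4) = 1
σ(2) = 1 → σ⁻¹(1) = 2
σ(3) = 3 → σ⁻¹(3) = 3
σ(4) = 2 → σ⁻¹(2) = 4
σ(5) = 5 → σ⁻¹(5) = 5

σ⁻¹ = [2 4 3 1 5]


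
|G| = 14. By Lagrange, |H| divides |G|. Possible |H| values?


Lagrange's theorem: |H| divides |G|
|G| = 14
Divisors of 14: 1, 2, 7, 14

Possible subgroup orders: {1, 2, 7, 14}


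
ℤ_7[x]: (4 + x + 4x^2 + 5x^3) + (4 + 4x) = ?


Add coefficients mod 7:
x^0: 4 + 4 = 1 (mod 7)
x^1: 1 + 4 = 5 (mod 7)
x^2: 4 + 0 = 4 (mod 7)
x^3: 5 + 0 = 5 (mod 7)
Result: 1 + 5x + 4x^2 + 5x^3

f + g = 1 + 5x + 4x^2 + 5x^3


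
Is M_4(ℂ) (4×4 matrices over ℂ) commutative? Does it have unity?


Matrix multiplication is non-commutative for n ≥ 2; the identity matrix I is the unity; singular matrices give zero divisors, so not an integral domain
Commutative: No
Integral domain: No
Has unity: Yes

M_4(ℂ) (4×4 matrices over ℂ): Commutative=No, Unity=Yes


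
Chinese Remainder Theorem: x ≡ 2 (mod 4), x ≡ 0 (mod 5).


m₁ = 4, m₂ = 5, gcd = 1, so CRT applies. M = m₁·m₂ = 20
Let M₁ = M/m₁ = 5, M₂ = M/m₂ = 4
Find y₁ ≡ M₁⁻¹ (mod m₁): 5⁻¹ ≡ 1 (mod 4)
Find y₂ ≡ M₂⁻¹ (mod m₂): 4⁻¹ ≡ 4 (mod 5)
x = a₁·M₁·y₁ + a₂·M₂·y₂ = 2·5·1 + 0·4·4 = 10
Reduce mod 20: x ≡ 10
Check: 10 mod 4 = 2 ✓, 10 mod 5 = 0 ✓

x ≡ 10 (mod 20)


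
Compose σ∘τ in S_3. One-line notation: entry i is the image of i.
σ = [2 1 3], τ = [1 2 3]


σ∘τ: apply τ first, then σ
1 →τ 1 →σ 2
2 →τ 2 →σ 1
3 →τ 3 →σ 3

σ∘τ = [2 1 3]


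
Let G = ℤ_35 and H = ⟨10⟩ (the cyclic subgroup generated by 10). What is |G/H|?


|⟨10⟩| = n / gcd(10, 35) = 35 / 5 = 7
H is normal (ℤ_35 is abelian).
|G/H| = |G| / |H| = 35 / 7 = 5

|G/H| = 5


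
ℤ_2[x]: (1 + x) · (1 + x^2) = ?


Expand and collect like terms; reduce coefficients mod 2:
x^0: 1·1 = 1 ≡ 1 (mod 2)
x^1: 1·0 + 1·1 = 1 ≡ 1 (mod 2)
x^2: 1·1 + 1·0 = 1 ≡ 1 (mod 2)
x^3: 1·1 = 1 ≡ 1 (mod 2)
Result: 1 + x + x^2 + x^3

f · g = 1 + x + x^2 + x^3


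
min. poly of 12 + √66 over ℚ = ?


Let α = 12 + √66. Then α - 12 = √66, so (α - 12)² = 66, giving α² - 24α + 78 = 0. Degree 2 and α ∉ ℚ, so this is the minimal polynomial.

Minimal polynomial: x² - 24x + 78


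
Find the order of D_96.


|D_n| = 2n (n rotations and n reflections)
|D_96| = 2×96 = 192

|D_96| = 192


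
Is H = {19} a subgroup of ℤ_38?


Subgroup test for H = {19} in (ℤ_38, +):
(1) 0 ∈ H? No
(2) Closure: for all a,b ∈ H, (a+b) mod 38 ∈ H? No  [counterexample: 19 + 19 = 0 ∉ H]
(3) Inverses: for all a ∈ H, -a mod 38 ∈ H? Yes

No, H is not a subgroup of ℤ_38


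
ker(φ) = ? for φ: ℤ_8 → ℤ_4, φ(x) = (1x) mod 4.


Kernel = preimage of identity
ker(φ) = {x ∈ ℤ_8 : 1x ≡ 0 (mod 4)}. Since 4 | 8, φ is well-defined. The kernel is the cyclic subgroup ⟨4⟩ of ℤ_8 (order 2), i.e. {0, 4}

ker(φ) = {0, 4}


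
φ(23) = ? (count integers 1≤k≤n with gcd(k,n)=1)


φ(n) = count of k ∈ {1,...,n} with gcd(k,n)=1
Coprimes to 23: {1, 2, 3, 4, 5, 6, 7, 8, 9, 10, 11, 12, 13, 14, 15, 16, 17, 18, 19, 20, 21, 22}
Count: 22

φ(23) = 22


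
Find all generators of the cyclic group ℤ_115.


g generates ℤ_n iff gcd(g,n) = 1
Prime factors of 115: 5, 23
Generators are g ∈ {1,...,114} not divisible by any of these primes.
Generators: {1, 2, 3, 4, 6, 7, 8, 9, 11, 12, 13, 14, 16, 17, 18, 19, 21, 22, 24, 26, 27, 28, 29, 31, 32, 33, 34, 36, 37, 38, 39, 41, 42, 43, 44, 47, 48, 49, 51, 52, 53, 54, 56, 57, 58, 59, 61, 62, 63, 64, 66, 67, 68, 71, 72, 73, 74, 76, 77, 78, 79, 81, 82, 83, 84, 86, 87, 88, 89, 91, 93, 94, 96, 97, 98, 99, 101, 102, 103, 104, 106, 107, 108, 109, 111, 112, 113, 114}
Number of generators = φ(115) = 88

Generators of ℤ_115 = {1, 2, 3, 4, 6, 7, 8, 9, 11, 12, 13, 14, 16, 17, 18, 19, 21, 22, 24, 26, 27, 28, 29, 31, 32, 33, 34, 36, 37, 38, 39, 41, 42, 43, 44, 47, 48, 49, 51, 52, 53, 54, 56, 57, 58, 59, 61, 62, 63, 64, 66, 67, 68, 71, 72, 73, 74, 76, 77, 78, 79, 81, 82, 83, 84, 86, 87, 88, 89, 91, 93, 94, 96, 97, 98, 99, 101, 102, 103, 104, 106, 107, 108, 109, 111, 112, 113, 114}


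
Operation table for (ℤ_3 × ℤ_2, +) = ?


Elements: {(0,0), (0,1), (1,0), (1,1), (2,0), (2,1)}
Operation: componentwise addition mod (3, 2)
Entry (a, b) = ((a₁+b₁) mod 3, (a₂+b₂) mod 2)

Cayley table:
      | (0,0) | (0,1) | (1,0) | (1,1) | (2,0) | (2,1)
(0,0) | (0,0) | (0,1) | (1,0) | (1,1) | (2,0) | (2,1)
(0,1) | (0,1) | (0,0) | (1,1) | (1,0) | (2,1) | (2,0)
(1,0) | (1,0) | (1,1) | (2,0) | (2,1) | (0,0) | (0,1)
(1,1) | (1,1) | (1,0) | (2,1) | (2,0) | (0,1) | (0,0)
(2,0) | (2,0) | (2,1) | (0,0) | (0,1) | (1,0) | (1,1)
(2,1) | (2,1) | (2,0) | (0,1) | (0,0) | (1,1) | (1,0)


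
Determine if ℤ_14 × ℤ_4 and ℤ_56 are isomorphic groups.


Comparing ℤ_14 × ℤ_4 and ℤ_56:
gcd(14,4) = 2 ≠ 1. Max element order in ℤ_14×ℤ_4 is lcm(14,4) = 28 < 56, so it has no element of order 56

No, ℤ_14 × ℤ_4 ≇ ℤ_56


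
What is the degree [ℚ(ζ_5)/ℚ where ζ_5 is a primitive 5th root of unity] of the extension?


[ℚ(ζ_n):ℚ] = deg Φ_n(x) = φ(n). Here φ(5) = 4

[ℚ(ζ_5)/ℚ where ζ_5 is a primitive 5th root of unity] = 4


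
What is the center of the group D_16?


Z(G) = {g ∈ G | gx = xg for all x ∈ G}
For even n, Z(D_n) = {e, r^(n/2)}: the 180° rotation r^8 commutes with every reflection and rotation

Z(D_16) = {e, r^8}


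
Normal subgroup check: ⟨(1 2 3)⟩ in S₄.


H = ⟨(1 2 3)⟩ in S₄
(1 4)(1 2 3)(1 4)⁻¹ = (4 2 3) ∉ ⟨(1 2 3)⟩

No, not a normal subgroup


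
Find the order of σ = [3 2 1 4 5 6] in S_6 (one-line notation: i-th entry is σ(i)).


Cycle decomposition: (1 3)
Cycle lengths: 2
Order = lcm(2) = 2

ord(σ) = 2


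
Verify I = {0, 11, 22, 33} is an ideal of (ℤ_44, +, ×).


Check ideal conditions for I = {0, 11, 22, 33} in ℤ_44:
(1) I is an additive subgroup? Yes
(2) For r ∈ ℤ_44 and a ∈ I: r·a ∈ I? Yes

Yes, I is an ideal of ℤ_44


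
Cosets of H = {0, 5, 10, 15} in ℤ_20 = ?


H = {0, 5, 10, 15}, |H| = 4
Number of cosets = |G|/|H| = 20/4 = 5
0 + H = {0, 5, 10, 15}
1 + H = {1, 6, 11, 16}
2 + H = {2, 7, 12, 17}
3 + H = {3, 8, 13, 18}
4 + H = {4, 9, 14, 19}

Cosets: 0+H={0,5,10,15}; 1+H={1,6,11,16}; 2+H={2,7,12,17}; 3+H={3,8,13,18}; 4+H={4,9,14,19}


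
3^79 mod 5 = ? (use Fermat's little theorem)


Fermat's little theorem: if p is prime and gcd(a,p)=1, then a^(p-1) ≡ 1 (mod p)
p = 5 is prime, gcd(3,5) = 1
Reduce exponent: 79 mod 4 = 3
So 3^79 ≡ 3^3 (mod 5)
3^3 mod 5 = 2

3^79 ≡ 2 (mod 5)


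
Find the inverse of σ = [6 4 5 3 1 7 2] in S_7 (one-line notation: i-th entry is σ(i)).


To find σ⁻¹, swap domain and range:
σ(1) = 6 → σ⁻¹(6) = 1
σ(2) = 4 → σ⁻¹(4) = 2
σ(3) = 5 → σ⁻¹(5) = 3
σ(4) = 3 → σ⁻¹(3) = 4
σ(5) = 1 → σ⁻¹(1) = 5
σ(6) = 7 → σ⁻¹(7) = 6
σ(7) = 2 → σ⁻¹(2) = 7

σ⁻¹ = [5 7 4 2 3 1 6]


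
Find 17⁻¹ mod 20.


Use the extended Euclidean algorithm to write 1 = 17·s + 20·t; then s mod 20 is the inverse.
Euclidean algorithm:
  17 = 0·20 + 17
  20 = 1·17 + 3
  17 = 5·3 + 2
  3 = 1·2 + 1
  2 = 2·1 + 0
gcd(17,20) = 1
Back-substitution gives: 17·(-7) + 20·(6) = 1
So 17⁻¹ ≡ -7 ≡ 13 (mod 20)
Check: 17 × 13 = 221 ≡ 1 (mod 20) ✓

17⁻¹ ≡ 13 (mod 20)


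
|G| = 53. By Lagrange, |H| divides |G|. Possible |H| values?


Lagrange's theorem: |H| divides |G|
|G| = 53
Divisors of 53: 1, 53

Possible subgroup orders: {1, 53}


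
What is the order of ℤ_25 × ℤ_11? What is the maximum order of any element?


|ℤ_25 × ℤ_11| = 25 × 11 = 275
Max element order = lcm(25,11) = 275
Cyclic? Yes (gcd=1)

|ℤ_25×ℤ_11| = 275, max element order = 275


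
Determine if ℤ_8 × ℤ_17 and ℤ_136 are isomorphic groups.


Comparing ℤ_8 × ℤ_17 and ℤ_136:
gcd(8,17) = 1, so ℤ_8 × ℤ_17 ≅ ℤ_136 (CRT)

Yes, ℤ_8 × ℤ_17 ≅ ℤ_136


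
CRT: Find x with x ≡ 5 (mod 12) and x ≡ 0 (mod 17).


m₁ = 12, m₂ = 17, gcd = 1, so CRT applies. M = m₁·m₂ = 204
Let M₁ = M/m₁ = 17, M₂ = M/m₂ = 12
Find y₁ ≡ M₁⁻¹ (mod m₁): 17⁻¹ ≡ 5 (mod 12)
Find y₂ ≡ M₂⁻¹ (mod m₂): 12⁻¹ ≡ 10 (mod 17)
x = a₁·M₁·y₁ + a₂·M₂·y₂ = 5·17·5 + 0·12·10 = 425
Reduce mod 204: x ≡ 17
Check: 17 mod 12 = 5 ✓, 17 mod 17 = 0 ✓

x ≡ 17 (mod 204)


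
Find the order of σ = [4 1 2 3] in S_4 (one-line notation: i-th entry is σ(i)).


Cycle decomposition: (1 4 3 2)
Cycle lengths: 4
Order = lcm(4) = 4

ord(σ) = 4


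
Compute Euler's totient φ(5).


φ(n) = count of k ∈ {1,...,n} with gcd(k,n)=1
Coprimes to 5: {1, 2, 3, 4}
Count: 4

φ(5) = 4


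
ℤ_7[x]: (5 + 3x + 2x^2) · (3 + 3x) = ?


Expand and collect like terms; reduce coefficients mod 7:
x^0: 5·3 = 15 ≡ 1 (mod 7)
x^1: 5·3 + 3·3 = 24 ≡ 3 (mod 7)
x^2: 3·3 + 2·3 = 15 ≡ 1 (mod 7)
x^3: 2·3 = 6 ≡ 6 (mod 7)
Result: 1 + 3x + x^2 + 6x^3

f · g = 1 + 3x + x^2 + 6x^3


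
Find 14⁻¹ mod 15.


Use the extended Euclidean algorithm to write 1 = 14·s + 15·t; then s mod 15 is the inverse.
Euclidean algorithm:
  14 = 0·15 + 14
  15 = 1·14 + 1
  14 = 14·1 + 0
gcd(14,15) = 1
Back-substitution gives: 14·(-1) + 15·(1) = 1
So 14⁻¹ ≡ -1 ≡ 14 (mod 15)
Check: 14 × 14 = 196 ≡ 1 (mod 15) ✓

14⁻¹ ≡ 14 (mod 15)


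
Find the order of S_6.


|S_n| = n! (number of permutations of n symbols)
|S_6| = 6! = 720

|S_6| = 720


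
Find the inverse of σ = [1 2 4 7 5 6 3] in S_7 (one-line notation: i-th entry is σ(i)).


To find σ⁻¹, swap domain and range:
σ(1) = 1 → σ⁻¹(1) = 1
σ(2) = 2 → σ⁻¹(2) = 2
σ(3) = 4 → σ⁻¹(4) = 3
σ(4) = 7 → σ⁻¹(7) = 4
σ(5) = 5 → σ⁻¹(5) = 5
σ(6) = 6 → σ⁻¹(6) = 6
σ(7) = 3 → σ⁻¹(3) = 7

σ⁻¹ = [1 2 7 3 5 6 4]


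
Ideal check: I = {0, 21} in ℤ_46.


Check ideal conditions for I = {0, 21} in ℤ_46:
(1) I is an additive subgroup? No
(2) For r ∈ ℤ_46 and a ∈ I: r·a ∈ I? No  [counterexample: r=2, a=21, r·a mod 46 = 42 ∉ I]

No, I is not an ideal of ℤ_46


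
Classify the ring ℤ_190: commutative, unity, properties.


ℤ_190 is a commutative ring with unity 1; 190 = 2×95 is composite, so 2·95 ≡ 0 gives zero divisors (not an integral domain)
Commutative: Yes
Integral domain: No
Has unity: Yes

ℤ_190: Commutative=Yes, Unity=Yes


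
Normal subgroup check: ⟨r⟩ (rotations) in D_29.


H = ⟨r⟩ (rotations) in D_29
The rotation subgroup ⟨r⟩ has index 2 in D_29, so it is normal

Yes, normal subgroup


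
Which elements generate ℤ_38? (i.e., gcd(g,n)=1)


g generates ℤ_n iff gcd(g,n) = 1
Prime factors of 38: 2, 19
Generators are g ∈ {1,...,37} not divisible by any of these primes.
Generators: {1, 3, 5, 7, 9, 11, 13, 15, 17, 21, 23, 25, 27, 29, 31, 33, 35, 37}
Number of generators = φ(38) = 18

Generators of ℤ_38 = {1, 3, 5, 7, 9, 11, 13, 15, 17, 21, 23, 25, 27, 29, 31, 33, 35, 37}


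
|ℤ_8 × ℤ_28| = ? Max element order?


|ℤ_8 × ℤ_28| = 8 × 28 = 224
Max element order = lcm(8,28) = 56
Cyclic? No (gcd=4)

|ℤ_8×ℤ_28| = 224, max element order = 56


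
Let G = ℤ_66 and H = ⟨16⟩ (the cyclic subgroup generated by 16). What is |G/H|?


|⟨16⟩| = n / gcd(16, 66) = 66 / 2 = 33
H is normal (ℤ_66 is abelian).
|G/H| = |G| / |H| = 66 / 33 = 2

|G/H| = 2


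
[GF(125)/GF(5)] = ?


GF(125) = GF(5^3), so the extension degree is 3

[GF(125)/GF(5)] = 3


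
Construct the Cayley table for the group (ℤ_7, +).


Elements: {0, 1, 2, 3, 4, 5, 6}
Operation: addition mod 7
Entry (a, b) = (a + b) mod 7

Cayley table:
  | 0 | 1 | 2 | 3 | 4 | 5 | 6
0 | 0 | 1 | 2 | 3 | 4 | 5 | 6
1 | 1 | 2 | 3 | 4 | 5 | 6 | 0
2 | 2 | 3 | 4 | 5 | 6 | 0 | 1
3 | 3 | 4 | 5 | 6 | 0 | 1 | 2
4 | 4 | 5 | 6 | 0 | 1 | 2 | 3
5 | 5 | 6 | 0 | 1 | 2 | 3 | 4
6 | 6 | 0 | 1 | 2 | 3 | 4 | 5


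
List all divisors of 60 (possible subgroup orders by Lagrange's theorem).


Lagrange's theorem: |H| divides |G|
|G| = 60
Divisors of 60: 1, 2, 3, 4, 5, 6, 10, 12, 15, 20, 30, 60

Possible subgroup orders: {1, 2, 3, 4, 5, 6, 10, 12, 15, 20, 30, 60}


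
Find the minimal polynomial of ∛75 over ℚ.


∛75 satisfies x³ - 75 = 0, irreducible over ℚ (no rational root; 75 is not a perfect cube)

Minimal polynomial: x³ - 75


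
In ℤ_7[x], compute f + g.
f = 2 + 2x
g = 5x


Add coefficients mod 7:
x^0: 2 + 0 = 2 (mod 7)
x^1: 2 + 5 = 0 (mod 7)
Result: 2

f + g = 2


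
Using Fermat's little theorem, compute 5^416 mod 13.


Fermat's little theorem: if p is prime and gcd(a,p)=1, then a^(p-1) ≡ 1 (mod p)
p = 13 is prime, gcd(5,13) = 1
Reduce exponent: 416 mod 12 = 8
So 5^416 ≡ 5^8 (mod 13)
5^8 mod 13 = 1

5^416 ≡ 1 (mod 13)


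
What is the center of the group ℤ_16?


Z(G) = {g ∈ G | gx = xg for all x ∈ G}
ℤ_16 is abelian, so Z(G) = G

Z(ℤ_16) = ℤ_16


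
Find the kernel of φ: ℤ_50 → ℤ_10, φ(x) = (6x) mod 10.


Kernel = preimage of identity
ker(φ) = {x ∈ ℤ_50 : 6x ≡ 0 (mod 10)}. Since 10 | 50, φ is well-defined. The kernel is the cyclic subgroup ⟨5⟩ of ℤ_50 (order 10), i.e. {0, 5, 10, 15, 20, 25, 30, 35, 40, 45}

ker(φ) = {0, 5, 10, 15, 20, 25, 30, 35, 40, 45}


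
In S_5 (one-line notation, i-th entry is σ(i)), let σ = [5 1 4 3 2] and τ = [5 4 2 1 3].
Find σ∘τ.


σ∘τ: apply τ first, then σ
1 →τ 5 →σ 2
2 →τ 4 →σ 3
3 →τ 2 →σ 1
4 →τ 1 →σ 5
5 →τ 3 →σ 4

σ∘τ = [2 3 1 5 4]


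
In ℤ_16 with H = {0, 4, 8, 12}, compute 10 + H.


10 + H = {10 + h (mod 16) : h ∈ H}
10+0=10, 10+4=14, 10+8=2, 10+12=6
10 + H = {2, 6, 10, 14} = 2 + H

10 + H = {2, 6, 10, 14}


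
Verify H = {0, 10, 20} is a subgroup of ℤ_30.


Subgroup test for H = {0, 10, 20} in (ℤ_30, +):
(1) 0 ∈ H? Yes
(2) Closure: for all a,b ∈ H, (a+b) mod 30 ∈ H? Yes
(3) Inverses: for all a ∈ H, -a mod 30 ∈ H? Yes

Yes, H is a subgroup of ℤ_30


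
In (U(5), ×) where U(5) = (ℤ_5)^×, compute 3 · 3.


Operation: multiplication mod 5
3 · 3 = (a × b) mod 5 with a = 3, b = 3

3 · 3 = 4


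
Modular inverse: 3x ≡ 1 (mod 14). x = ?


Use the extended Euclidean algorithm to write 1 = 3·s + 14·t; then s mod 14 is the inverse.
Euclidean algorithm:
  3 = 0·14 + 3
  14 = 4·3 + 2
  3 = 1·2 + 1
  2 = 2·1 + 0
gcd(3,14) = 1
Back-substitution gives: 3·(5) + 14·(-1) = 1
So 3⁻¹ ≡ 5 ≡ 5 (mod 14)
Check: 3 × 5 = 15 ≡ 1 (mod 14) ✓

3⁻¹ ≡ 5 (mod 14)


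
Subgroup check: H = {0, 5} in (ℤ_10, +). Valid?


Subgroup test for H = {0, 5} in (ℤ_10, +):
(1) 0 ∈ H? Yes
(2) Closure: for all a,b ∈ H, (a+b) mod 10 ∈ H? Yes
(3) Inverses: for all a ∈ H, -a mod 10 ∈ H? Yes

Yes, H is a subgroup of ℤ_10


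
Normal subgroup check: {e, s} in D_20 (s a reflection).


H = {e, s} in D_20 (s a reflection)
r·s·r⁻¹ = sr⁻² ≠ s for n ≥ 3, so {e, s} is not closed under conjugation

No, not a normal subgroup


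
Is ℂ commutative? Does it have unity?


ℂ is a field: commutative, has unity, every nonzero element is a unit (hence an integral domain)
Commutative: Yes
Integral domain: Yes
Has unity: Yes

ℂ: Commutative=Yes, Unity=Yes


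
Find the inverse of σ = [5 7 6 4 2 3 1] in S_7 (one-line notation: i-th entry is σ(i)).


To find σ⁻¹, swap domain and range:
σ(1) = 5 → σ⁻¹(5) = 1
σ(2) = 7 → σ⁻¹(7) = 2
σ(3) = 6 → σ⁻¹(6) = 3
σ(4) = 4 → σ⁻¹(4) = 4
σ(5) = 2 → σ⁻¹(2) = 5
σ(6) = 3 → σ⁻¹(3) = 6
σ(7) = 1 → σ⁻¹(1) = 7

σ⁻¹ = [7 5 6 4 1 3 2]


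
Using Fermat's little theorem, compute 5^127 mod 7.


Fermat's little theorem: if p is prime and gcd(a,p)=1, then a^(p-1) ≡ 1 (mod p)
p = 7 is prime, gcd(5,7) = 1
Reduce exponent: 127 mod 6 = 1
So 5^127 ≡ 5^1 (mod 7)
5^1 mod 7 = 5

5^127 ≡ 5 (mod 7)


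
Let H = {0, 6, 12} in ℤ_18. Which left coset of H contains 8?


8 + H = {8 + h (mod 18) : h ∈ H}
8+0=8, 8+6=14, 8+12=2
8 + H = {2, 8, 14} = 2 + H

8 + H = {2, 8, 14}


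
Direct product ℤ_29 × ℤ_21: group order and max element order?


|ℤ_29 × ℤ_21| = 29 × 21 = 609
Max element order = lcm(29,21) = 609
Cyclic? Yes (gcd=1)

|ℤ_29×ℤ_21| = 609, max element order = 609


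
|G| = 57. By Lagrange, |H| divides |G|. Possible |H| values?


Lagrange's theorem: |H| divides |G|
|G| = 57
Divisors of 57: 1, 3, 19, 57

Possible subgroup orders: {1, 3, 19, 57}


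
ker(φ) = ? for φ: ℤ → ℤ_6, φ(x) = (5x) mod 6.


Kernel = preimage of identity
ker(φ) = {x ∈ ℤ : 5x ≡ 0 (mod 6)}. gcd(5,6) = 1, so 5x ≡ 0 (mod 6) ⟺ x ≡ 0 (mod 6/1 = 6). Hence ker(φ) = 6ℤ

ker(φ) = 6ℤ
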